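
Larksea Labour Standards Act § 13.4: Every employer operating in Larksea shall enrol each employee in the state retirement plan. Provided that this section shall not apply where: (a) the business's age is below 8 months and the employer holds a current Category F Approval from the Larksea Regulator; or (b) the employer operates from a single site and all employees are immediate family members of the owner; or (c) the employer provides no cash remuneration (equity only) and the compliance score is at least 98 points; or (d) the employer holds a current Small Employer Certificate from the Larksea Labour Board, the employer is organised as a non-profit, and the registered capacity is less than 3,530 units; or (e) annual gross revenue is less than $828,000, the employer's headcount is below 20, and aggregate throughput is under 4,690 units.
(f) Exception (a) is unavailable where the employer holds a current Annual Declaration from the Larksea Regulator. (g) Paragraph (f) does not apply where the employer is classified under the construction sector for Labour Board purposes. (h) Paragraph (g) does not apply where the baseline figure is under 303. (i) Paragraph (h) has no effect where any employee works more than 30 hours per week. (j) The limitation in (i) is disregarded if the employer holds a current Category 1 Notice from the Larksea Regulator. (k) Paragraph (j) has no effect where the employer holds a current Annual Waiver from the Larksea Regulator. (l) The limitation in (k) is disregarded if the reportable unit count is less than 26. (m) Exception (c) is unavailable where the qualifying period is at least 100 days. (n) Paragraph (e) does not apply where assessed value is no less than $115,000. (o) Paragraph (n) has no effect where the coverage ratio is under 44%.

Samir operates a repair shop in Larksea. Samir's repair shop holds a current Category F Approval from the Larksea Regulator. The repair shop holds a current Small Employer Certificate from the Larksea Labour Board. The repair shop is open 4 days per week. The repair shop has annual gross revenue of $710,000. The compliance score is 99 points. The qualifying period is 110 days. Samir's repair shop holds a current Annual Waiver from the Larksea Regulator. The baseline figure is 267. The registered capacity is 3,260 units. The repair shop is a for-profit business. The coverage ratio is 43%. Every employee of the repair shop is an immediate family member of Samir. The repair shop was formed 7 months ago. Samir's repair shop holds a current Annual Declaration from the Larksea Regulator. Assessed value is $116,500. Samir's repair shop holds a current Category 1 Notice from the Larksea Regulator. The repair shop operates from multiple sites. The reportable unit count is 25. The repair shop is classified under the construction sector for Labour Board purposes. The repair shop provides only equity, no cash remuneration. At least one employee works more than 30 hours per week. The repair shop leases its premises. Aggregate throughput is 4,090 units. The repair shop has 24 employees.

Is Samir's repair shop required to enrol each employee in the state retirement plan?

Yes — Samir's repair shop must enrol each employee in the state retirement plan.

Exception (a): the business's age is 7 months, below the 8 months limit; a current Category F Approval is held — every condition holds. But applying paragraphs (f)–(l): (f) operates against (a): a current Annual Declaration is held. (g) would limit (f) — the repair shop is classified under the construction sector — but (h) sets (g) aside: (h) operates against (g): the baseline figure is 267, under the 303 limit. (i) is triggered (at least one employee exceeds 30 hours/week), but is itself disapplied by (j): (j) operates against (i): a current Category 1 Notice is held. (k) is engaged (a current Annual Waiver is held), but is displaced by (l): (l) operates — the reportable unit count is 25, less than the 26 limit. Exception (a) does not apply.
Exception (b) requires that the employer operates from a single site; but the employer operates from multiple sites, so (b) is unavailable.
Exception (c): remuneration is equity-only; the compliance score is 99 points, meeting the 98 points threshold — every condition holds. But applying paragraph (m): (m) operates against (c): the qualifying period is 110 days, meeting the 100 days threshold. So (c) is unavailable.
Exception (d) requires that the employer is organised as a non-profit; but the employer is for-profit, so (d) is unavailable.
Exception (e) does not apply: the employer's headcount is 24, not below 20.
No exception displaces § 13.4.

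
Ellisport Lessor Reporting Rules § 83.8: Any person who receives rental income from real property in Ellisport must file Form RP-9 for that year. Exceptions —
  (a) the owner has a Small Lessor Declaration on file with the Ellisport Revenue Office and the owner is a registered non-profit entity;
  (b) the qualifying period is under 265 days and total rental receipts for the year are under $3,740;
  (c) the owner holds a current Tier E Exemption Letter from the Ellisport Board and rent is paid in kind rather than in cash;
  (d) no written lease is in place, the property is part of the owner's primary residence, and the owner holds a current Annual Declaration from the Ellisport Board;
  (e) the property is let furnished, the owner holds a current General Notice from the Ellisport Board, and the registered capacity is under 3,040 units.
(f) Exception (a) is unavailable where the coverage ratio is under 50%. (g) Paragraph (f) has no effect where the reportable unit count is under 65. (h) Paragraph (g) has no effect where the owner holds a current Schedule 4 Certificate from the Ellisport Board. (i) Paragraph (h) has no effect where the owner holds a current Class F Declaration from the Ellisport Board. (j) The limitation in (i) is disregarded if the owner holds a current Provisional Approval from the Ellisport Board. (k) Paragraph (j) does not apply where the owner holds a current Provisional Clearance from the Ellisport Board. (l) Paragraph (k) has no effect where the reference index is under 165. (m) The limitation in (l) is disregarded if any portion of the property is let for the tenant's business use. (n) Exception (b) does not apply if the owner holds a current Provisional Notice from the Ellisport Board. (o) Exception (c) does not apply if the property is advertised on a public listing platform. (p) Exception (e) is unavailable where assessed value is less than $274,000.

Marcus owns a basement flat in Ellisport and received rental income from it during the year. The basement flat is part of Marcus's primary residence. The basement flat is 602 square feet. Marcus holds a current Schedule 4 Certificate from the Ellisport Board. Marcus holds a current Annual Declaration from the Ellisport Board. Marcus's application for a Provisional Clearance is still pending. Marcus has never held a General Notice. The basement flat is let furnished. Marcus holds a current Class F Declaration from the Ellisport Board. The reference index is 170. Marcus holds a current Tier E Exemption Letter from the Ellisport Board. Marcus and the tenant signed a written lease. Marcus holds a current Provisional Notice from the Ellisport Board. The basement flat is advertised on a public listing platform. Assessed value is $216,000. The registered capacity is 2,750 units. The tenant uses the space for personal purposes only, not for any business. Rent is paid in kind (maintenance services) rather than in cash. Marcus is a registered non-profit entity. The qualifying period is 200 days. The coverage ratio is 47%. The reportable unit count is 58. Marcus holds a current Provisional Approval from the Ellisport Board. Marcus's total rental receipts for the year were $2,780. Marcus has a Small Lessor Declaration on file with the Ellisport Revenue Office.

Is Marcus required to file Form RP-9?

Yes — Marcus must file Form RP-9.

Exception (a)'s conditions are all satisfied: a Small Lessor Declaration is on file; Marcus is a registered non-profit. Turning to paragraphs (f)–(m): (f) is engaged — the coverage ratio is 47%, under the 50% limit. (g) applies (the reportable unit count is 58, under the 65 limit), but is overridden by (h): (h) operates — a current Schedule 4 Certificate is held. (i) applies (a current Class F Declaration is held), but is displaced by (j): (j) is triggered — a current Provisional Approval is held. (k), which would lift (j), is not engaged — the Provisional Clearance is not current. Exception (a) does not apply.
Exception (b): the qualifying period is 200 days, under the 265 days limit; total rental receipts for the year are $2,780, under the $3,740 limit — every condition holds. Turning to paragraph (n): (n) operates against (b): a current Provisional Notice is held. So (b) is unavailable.
Exception (c): a current Tier E Exemption Letter is held; rent is paid in kind — every condition holds. But applying paragraph (o): (o) operates against (c): the property is publicly advertised. (c) is therefore removed.
Exception (d) fails — a written lease is in place.
Exception (e) requires that the owner holds a current General Notice from the Ellisport Board; but the General Notice is not current, so (e) is unavailable.
None of the exceptions is available; § 83.8 applies in full.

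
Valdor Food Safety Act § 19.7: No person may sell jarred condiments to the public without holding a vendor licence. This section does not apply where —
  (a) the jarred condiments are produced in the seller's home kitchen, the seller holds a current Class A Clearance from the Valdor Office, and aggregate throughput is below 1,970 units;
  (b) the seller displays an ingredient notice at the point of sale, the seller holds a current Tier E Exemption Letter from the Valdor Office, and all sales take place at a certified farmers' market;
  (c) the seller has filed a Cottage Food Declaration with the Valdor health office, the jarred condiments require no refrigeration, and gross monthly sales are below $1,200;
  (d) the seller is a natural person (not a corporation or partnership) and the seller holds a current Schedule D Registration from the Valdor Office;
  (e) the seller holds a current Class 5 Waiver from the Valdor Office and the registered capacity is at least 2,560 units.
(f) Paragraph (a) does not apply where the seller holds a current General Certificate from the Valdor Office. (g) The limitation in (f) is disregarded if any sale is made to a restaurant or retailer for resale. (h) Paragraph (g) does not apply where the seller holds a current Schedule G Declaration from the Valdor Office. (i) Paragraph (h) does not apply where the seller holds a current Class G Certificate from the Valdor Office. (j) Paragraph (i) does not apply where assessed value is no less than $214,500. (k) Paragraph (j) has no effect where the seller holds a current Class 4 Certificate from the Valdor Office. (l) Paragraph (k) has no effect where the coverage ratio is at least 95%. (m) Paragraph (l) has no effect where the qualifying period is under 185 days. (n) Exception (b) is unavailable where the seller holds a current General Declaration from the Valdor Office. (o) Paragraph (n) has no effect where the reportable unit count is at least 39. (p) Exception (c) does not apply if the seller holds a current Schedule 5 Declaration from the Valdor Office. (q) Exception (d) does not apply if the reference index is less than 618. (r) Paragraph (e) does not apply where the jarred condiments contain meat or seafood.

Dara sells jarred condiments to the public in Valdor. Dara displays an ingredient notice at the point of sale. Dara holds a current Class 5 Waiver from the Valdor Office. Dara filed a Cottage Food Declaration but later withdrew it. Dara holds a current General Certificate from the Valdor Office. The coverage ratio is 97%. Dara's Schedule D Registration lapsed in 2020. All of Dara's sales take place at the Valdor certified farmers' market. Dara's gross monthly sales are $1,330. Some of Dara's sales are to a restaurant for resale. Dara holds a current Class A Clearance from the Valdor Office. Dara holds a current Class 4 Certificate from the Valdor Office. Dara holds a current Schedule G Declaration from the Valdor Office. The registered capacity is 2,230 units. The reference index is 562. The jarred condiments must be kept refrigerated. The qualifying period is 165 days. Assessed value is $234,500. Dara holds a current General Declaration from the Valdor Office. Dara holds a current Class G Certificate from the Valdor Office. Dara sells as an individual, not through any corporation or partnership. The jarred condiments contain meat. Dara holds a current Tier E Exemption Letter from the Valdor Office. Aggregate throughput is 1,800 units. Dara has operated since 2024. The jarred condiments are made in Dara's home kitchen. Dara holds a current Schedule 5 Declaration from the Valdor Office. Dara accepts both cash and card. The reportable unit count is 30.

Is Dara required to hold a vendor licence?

No — exception (a) applies; Dara is not required to hold a vendor licence.

Exception (a) is satisfied on its face — the jarred condiments are home-kitchen produced; a current Class A Clearance is held; aggregate throughput is 1,800 units, below the 1,970 units limit. Under paragraphs (f)–(m): (f) would limit (a) — a current General Certificate is held — but (g) sets (f) aside: (g) operates against (f): some sales are to a restaurant for resale. (h) would limit (g) — a current Schedule G Declaration is held — but (i) sets (h) aside: (i) operates against (h): a current Class G Certificate is held. (j) would limit (i) — assessed value is $234,500, meeting the $214,500 threshold — but (k) sets (j) aside: (k) operates — a current Class 4 Certificate is held. (l) applies (the coverage ratio is 97%, meeting the 95% threshold), but yields to (m): (m) operates against (l): the qualifying period is 165 days, under the 185 days limit. (a) remains available.
Exception (b) is satisfied on its face — an ingredient notice is displayed; a current Tier E Exemption Letter is held; all sales are at a certified farmers' market. But applying paragraphs (n)–(o): (n) operates against (b): a current General Declaration is held. (o) is not engaged (the reportable unit count is 30, short of 39), so (n) stands. So (b) is unavailable.
Exception (c) fails — the Cottage Food Declaration was withdrawn.
Exception (d) fails — no current Schedule D Registration is held.
Exception (e) does not apply: the registered capacity is 2,230 units, short of 2,560 units.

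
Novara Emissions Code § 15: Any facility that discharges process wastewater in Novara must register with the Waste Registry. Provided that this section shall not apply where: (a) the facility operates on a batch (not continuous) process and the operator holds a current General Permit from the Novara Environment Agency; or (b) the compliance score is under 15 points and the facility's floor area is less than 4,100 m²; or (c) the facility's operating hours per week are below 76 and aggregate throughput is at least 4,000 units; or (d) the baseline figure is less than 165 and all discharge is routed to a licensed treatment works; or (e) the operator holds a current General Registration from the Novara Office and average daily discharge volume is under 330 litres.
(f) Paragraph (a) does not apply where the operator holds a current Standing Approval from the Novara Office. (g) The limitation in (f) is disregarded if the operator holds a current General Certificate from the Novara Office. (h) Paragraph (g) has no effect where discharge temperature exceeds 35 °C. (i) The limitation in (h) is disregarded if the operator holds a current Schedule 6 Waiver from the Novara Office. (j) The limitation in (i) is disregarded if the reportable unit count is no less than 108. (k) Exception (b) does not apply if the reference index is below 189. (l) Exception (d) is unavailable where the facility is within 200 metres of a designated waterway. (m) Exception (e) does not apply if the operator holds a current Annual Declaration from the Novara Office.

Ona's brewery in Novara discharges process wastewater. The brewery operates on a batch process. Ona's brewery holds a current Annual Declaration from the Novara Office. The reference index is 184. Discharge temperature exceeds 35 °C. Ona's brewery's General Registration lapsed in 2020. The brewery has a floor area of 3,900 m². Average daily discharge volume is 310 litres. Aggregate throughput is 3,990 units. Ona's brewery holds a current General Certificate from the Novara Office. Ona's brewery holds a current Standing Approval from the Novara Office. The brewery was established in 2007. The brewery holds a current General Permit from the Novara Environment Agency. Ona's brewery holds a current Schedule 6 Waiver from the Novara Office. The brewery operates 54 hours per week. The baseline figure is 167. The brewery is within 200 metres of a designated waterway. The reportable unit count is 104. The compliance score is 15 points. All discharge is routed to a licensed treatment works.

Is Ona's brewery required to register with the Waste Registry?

All of (a)'s requirements are met (the facility operates on a batch process; a current General Permit is held). Applying paragraphs (f)–(j): (f) is engaged (a current Standing Approval is held), but yields to (g): (g) is triggered — a current General Certificate is held. (h) applies (discharge temperature exceeds 35 °C), but yields to (i): (i) operates against (h): a current Schedule 6 Waiver is held. (j) is not triggered (the reportable unit count is 104, short of 108), so (i) stands. Exception (a) stands.
Exception (b) requires that the compliance score is under 15 points; but the compliance score is 15 points, not under 15 points, so (b) is unavailable.
Exception (c) requires that aggregate throughput is at least 4,000 units; but aggregate throughput is 3,990 units, short of 4,000 units, so (c) is unavailable.
Exception (d) does not apply: the baseline figure is 167, not less than 165.
Exception (e) requires that the operator holds a current General Registration from the Novara Office; but there is no General Registration in force, so (e) is unavailable.

No — exception (a) applies; Ona's brewery is not required to register with the Waste Registry.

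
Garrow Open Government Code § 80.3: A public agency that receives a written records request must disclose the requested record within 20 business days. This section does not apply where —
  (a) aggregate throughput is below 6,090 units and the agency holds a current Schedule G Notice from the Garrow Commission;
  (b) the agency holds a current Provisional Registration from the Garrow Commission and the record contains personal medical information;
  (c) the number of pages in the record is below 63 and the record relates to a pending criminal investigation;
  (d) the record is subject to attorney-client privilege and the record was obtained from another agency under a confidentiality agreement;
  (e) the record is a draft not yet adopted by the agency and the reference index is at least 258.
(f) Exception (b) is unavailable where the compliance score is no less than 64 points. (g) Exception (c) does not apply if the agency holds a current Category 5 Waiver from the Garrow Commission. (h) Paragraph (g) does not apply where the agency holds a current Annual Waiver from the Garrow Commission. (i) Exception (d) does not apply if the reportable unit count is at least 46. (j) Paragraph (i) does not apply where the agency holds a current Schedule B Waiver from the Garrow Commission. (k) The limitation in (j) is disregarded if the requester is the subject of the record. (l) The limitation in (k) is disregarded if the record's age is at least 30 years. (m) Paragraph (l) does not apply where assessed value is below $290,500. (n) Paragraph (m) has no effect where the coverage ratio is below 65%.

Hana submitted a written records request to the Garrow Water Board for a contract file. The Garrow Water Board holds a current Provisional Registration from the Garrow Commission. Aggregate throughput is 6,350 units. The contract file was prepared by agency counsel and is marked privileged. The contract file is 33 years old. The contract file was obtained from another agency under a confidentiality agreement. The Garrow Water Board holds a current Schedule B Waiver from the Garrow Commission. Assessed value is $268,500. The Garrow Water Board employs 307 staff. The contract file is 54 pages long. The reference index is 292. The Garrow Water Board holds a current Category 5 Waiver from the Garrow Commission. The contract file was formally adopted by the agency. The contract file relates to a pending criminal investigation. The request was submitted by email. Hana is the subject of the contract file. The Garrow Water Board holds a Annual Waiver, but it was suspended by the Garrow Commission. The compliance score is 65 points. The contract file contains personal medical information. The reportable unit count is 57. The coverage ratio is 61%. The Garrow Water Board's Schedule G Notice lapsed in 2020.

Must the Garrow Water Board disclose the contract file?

Exception (a) fails — aggregate throughput is 6,350 units, not below 6,090 units.
Exception (b)'s conditions are all satisfied: a current Provisional Registration is held; the contract file contains personal medical information. However, paragraph (f) must be considered: (f) operates against (b): the compliance score is 65 points, meeting the 64 points threshold. (b) is therefore removed.
Exception (c): the number of pages in the record is 54, below the 63 limit; the contract file relates to a pending investigation — every condition holds. Turning to paragraphs (g)–(h): (g) operates — a current Category 5 Waiver is held. (h) does not operate here (the Annual Waiver is not current), so (g) stands. So (c) is unavailable.
Exception (d): the contract file is privileged; the contract file was obtained under a confidentiality agreement — every condition holds. As to paragraphs (i)–(n): (i) would limit (d) — the reportable unit count is 57, meeting the 46 threshold — but (j) sets (i) aside: (j) operates against (i): a current Schedule B Waiver is held. (k) operates (Hana is the subject of the contract file), but is displaced by (l): (l) is triggered — the record's age is 33 years, meeting the 30 years threshold. (m) would limit (l) — assessed value is $268,500, below the $290,500 limit — but (n) sets (m) aside: (n) operates — the coverage ratio is 61%, below the 65% limit. (d) remains available.
Exception (e) does not apply: the contract file has been formally adopted.

No — exception (d) applies; the Garrow Water Board is not required to disclose the contract file.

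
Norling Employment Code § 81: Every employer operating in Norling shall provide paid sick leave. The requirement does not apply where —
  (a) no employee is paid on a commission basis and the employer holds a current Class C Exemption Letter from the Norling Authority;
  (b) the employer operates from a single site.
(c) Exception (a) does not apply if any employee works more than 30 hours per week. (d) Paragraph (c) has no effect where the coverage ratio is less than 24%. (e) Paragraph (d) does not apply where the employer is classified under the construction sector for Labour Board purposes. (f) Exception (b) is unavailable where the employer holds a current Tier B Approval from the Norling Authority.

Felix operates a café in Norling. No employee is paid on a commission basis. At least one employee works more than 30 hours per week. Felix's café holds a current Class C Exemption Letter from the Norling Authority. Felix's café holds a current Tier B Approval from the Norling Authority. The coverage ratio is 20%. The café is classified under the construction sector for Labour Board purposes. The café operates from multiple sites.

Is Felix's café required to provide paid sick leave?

Yes — Felix's café must provide paid sick leave.

All of (a)'s requirements are met (no employee is paid on commission; a current Class C Exemption Letter is held). But: (c) applies — at least one employee exceeds 30 hours/week. (d) would limit (c) — the coverage ratio is 20%, less than the 24% limit — but (e) sets (d) aside: (e) operates against (d): the café is classified under the construction sector. (a) is therefore removed.
Exception (b) does not apply: the employer operates from multiple sites.
None of the exceptions is available; § 81 applies in full.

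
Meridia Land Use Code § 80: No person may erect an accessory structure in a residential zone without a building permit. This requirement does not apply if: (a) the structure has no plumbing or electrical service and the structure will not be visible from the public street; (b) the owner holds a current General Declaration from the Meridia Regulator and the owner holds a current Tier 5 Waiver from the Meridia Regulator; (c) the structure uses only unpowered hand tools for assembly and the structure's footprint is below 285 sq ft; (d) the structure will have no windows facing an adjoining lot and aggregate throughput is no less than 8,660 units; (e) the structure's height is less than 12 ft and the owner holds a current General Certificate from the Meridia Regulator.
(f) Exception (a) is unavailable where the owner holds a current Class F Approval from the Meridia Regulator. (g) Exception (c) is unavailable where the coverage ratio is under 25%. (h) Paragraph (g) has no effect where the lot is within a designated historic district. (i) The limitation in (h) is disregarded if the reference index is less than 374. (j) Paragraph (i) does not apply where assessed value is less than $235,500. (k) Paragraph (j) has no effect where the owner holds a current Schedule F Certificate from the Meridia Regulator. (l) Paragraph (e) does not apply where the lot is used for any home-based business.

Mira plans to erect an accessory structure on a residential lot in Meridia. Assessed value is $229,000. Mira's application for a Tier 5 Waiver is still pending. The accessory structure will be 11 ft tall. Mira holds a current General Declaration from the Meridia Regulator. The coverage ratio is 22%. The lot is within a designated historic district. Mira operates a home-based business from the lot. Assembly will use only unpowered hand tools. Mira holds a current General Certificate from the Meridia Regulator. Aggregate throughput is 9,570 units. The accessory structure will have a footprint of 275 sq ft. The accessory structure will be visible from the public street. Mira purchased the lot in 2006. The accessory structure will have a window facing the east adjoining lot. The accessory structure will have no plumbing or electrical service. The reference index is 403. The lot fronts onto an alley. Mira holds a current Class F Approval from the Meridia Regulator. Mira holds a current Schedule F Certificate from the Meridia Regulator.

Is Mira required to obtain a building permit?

No — exception (c) applies; Mira does not need a building permit.

Exception (a) does not apply: the structure will be visible from the street.
Exception (b) fails — no current Tier 5 Waiver is held.
Exception (c): assembly uses only hand tools; the structure's footprint is 275 sq ft, below the 285 sq ft limit — every condition holds. Applying paragraphs (g)–(k): (g) is engaged (the coverage ratio is 22%, under the 25% limit), but is overridden by (h): (h) operates — the lot is in a historic district. (i), which would lift (h), is inapplicable — the reference index is 403, not less than 374. Exception (c) stands.
Exception (d) fails — a window faces an adjoining lot.
All of (e)'s requirements are met (the structure's height is 11 ft, less than the 12 ft limit; a current General Certificate is held). But: (l) operates against (e): a home-based business operates on the lot. Exception (e) does not apply.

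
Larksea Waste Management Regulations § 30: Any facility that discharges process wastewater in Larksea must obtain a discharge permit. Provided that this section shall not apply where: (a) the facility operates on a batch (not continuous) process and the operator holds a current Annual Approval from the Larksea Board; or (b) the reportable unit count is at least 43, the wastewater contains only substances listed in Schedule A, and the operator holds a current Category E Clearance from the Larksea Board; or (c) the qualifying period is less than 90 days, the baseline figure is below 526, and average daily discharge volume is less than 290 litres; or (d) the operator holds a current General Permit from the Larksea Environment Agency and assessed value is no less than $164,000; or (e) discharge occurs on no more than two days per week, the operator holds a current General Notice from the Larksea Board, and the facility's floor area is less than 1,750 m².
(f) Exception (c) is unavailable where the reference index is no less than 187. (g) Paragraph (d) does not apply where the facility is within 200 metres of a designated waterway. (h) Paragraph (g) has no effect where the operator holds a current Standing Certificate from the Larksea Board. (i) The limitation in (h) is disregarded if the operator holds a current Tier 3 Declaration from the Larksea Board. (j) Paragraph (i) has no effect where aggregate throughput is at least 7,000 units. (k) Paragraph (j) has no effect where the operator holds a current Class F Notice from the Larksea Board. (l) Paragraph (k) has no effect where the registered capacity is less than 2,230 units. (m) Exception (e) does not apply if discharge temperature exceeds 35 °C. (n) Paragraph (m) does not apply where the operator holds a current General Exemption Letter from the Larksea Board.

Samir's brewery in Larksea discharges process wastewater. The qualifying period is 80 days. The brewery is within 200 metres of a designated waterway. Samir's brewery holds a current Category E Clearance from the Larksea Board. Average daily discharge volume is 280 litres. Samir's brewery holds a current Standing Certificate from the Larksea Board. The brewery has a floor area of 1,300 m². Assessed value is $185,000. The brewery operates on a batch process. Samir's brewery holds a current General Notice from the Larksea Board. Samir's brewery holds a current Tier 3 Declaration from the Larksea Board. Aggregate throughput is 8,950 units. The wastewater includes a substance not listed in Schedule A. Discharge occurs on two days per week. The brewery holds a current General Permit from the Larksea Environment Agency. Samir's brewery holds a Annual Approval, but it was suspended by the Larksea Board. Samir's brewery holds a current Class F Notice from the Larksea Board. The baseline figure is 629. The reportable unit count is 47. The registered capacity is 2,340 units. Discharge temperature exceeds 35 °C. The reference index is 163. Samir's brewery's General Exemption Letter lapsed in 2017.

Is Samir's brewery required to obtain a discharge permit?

Yes — Samir's brewery must obtain a discharge permit.

Exception (a) fails — the Annual Approval is not current.
Exception (b) requires that the wastewater contains only substances listed in Schedule A; but the wastewater includes a non-Schedule-A substance, so (b) is unavailable.
Exception (c) fails — the baseline figure is 629, not below 526.
Exception (d)'s conditions are all satisfied: a current General Permit is held; assessed value is $185,000, meeting the $164,000 threshold. However, paragraphs (g)–(l) must be considered: (g) is engaged — the brewery is within 200 m of a designated waterway. (h) is engaged (a current Standing Certificate is held), but is overridden by (i): (i) applies — a current Tier 3 Declaration is held. (j) is engaged (aggregate throughput is 8,950 units, meeting the 7,000 units threshold), but is overridden by (k): (k) operates — a current Class F Notice is held. (l), which would lift (k), does not operate here — the registered capacity is 2,340 units, not less than 2,230 units. Exception (d) does not apply.
All of (e)'s requirements are met (discharge occurs on no more than two days per week; a current General Notice is held; the facility's floor area is 1,300 m², less than the 1,750 m² limit). But applying paragraphs (m)–(n): (m) applies — discharge temperature exceeds 35 °C. (n) is not triggered (there is no General Exemption Letter in force), so (m) stands. (e) is therefore removed.
No exception is made out. Samir's brewery falls within the general rule.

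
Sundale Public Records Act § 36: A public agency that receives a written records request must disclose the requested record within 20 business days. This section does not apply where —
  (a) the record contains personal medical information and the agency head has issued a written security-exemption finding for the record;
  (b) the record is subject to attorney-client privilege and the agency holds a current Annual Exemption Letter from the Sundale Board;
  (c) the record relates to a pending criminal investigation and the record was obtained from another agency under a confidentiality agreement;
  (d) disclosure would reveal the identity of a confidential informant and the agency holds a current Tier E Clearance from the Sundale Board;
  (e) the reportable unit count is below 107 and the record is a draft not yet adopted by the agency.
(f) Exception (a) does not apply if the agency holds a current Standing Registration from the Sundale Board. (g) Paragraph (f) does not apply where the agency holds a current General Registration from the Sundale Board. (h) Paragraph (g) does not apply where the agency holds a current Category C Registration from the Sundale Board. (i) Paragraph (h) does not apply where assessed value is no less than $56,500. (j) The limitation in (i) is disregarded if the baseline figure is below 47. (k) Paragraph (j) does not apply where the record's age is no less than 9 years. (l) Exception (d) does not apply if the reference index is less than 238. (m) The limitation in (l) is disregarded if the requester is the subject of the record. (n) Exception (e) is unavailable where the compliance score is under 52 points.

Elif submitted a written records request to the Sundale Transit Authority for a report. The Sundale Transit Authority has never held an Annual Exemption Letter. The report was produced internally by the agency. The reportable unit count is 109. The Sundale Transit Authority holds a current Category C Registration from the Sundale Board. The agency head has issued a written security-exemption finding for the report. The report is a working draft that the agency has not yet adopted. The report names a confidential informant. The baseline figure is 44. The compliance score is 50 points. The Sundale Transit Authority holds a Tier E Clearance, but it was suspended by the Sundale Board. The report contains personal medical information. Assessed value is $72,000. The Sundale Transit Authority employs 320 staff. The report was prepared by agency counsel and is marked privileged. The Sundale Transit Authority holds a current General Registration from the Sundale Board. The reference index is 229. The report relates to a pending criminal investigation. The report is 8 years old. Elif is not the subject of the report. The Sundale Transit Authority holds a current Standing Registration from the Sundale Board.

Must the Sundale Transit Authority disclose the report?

Exception (a) is satisfied on its face — the report contains personal medical information; a written security-exemption finding has been issued. But: (f) operates against (a): a current Standing Registration is held. (g) would limit (f) — a current General Registration is held — but (h) sets (g) aside: (h) operates against (g): a current Category C Registration is held. (i) would limit (h) — assessed value is $72,000, meeting the $56,500 threshold — but (j) sets (i) aside: (j) operates — the baseline figure is 44, below the 47 limit. (k), which would lift (j), does not operate here — the record's age is 8 years, short of 9 years. So (a) is unavailable.
Exception (b) does not apply: the Annual Exemption Letter is not current.
Exception (c) requires that the record was obtained from another agency under a confidentiality agreement; but the report was produced internally, so (c) is unavailable.
Exception (d) does not apply: no current Tier E Clearance is held.
Exception (e) fails — the reportable unit count is 109, not below 107.
No exception applies. The general rule governs.

Yes — the Sundale Transit Authority must disclose the report.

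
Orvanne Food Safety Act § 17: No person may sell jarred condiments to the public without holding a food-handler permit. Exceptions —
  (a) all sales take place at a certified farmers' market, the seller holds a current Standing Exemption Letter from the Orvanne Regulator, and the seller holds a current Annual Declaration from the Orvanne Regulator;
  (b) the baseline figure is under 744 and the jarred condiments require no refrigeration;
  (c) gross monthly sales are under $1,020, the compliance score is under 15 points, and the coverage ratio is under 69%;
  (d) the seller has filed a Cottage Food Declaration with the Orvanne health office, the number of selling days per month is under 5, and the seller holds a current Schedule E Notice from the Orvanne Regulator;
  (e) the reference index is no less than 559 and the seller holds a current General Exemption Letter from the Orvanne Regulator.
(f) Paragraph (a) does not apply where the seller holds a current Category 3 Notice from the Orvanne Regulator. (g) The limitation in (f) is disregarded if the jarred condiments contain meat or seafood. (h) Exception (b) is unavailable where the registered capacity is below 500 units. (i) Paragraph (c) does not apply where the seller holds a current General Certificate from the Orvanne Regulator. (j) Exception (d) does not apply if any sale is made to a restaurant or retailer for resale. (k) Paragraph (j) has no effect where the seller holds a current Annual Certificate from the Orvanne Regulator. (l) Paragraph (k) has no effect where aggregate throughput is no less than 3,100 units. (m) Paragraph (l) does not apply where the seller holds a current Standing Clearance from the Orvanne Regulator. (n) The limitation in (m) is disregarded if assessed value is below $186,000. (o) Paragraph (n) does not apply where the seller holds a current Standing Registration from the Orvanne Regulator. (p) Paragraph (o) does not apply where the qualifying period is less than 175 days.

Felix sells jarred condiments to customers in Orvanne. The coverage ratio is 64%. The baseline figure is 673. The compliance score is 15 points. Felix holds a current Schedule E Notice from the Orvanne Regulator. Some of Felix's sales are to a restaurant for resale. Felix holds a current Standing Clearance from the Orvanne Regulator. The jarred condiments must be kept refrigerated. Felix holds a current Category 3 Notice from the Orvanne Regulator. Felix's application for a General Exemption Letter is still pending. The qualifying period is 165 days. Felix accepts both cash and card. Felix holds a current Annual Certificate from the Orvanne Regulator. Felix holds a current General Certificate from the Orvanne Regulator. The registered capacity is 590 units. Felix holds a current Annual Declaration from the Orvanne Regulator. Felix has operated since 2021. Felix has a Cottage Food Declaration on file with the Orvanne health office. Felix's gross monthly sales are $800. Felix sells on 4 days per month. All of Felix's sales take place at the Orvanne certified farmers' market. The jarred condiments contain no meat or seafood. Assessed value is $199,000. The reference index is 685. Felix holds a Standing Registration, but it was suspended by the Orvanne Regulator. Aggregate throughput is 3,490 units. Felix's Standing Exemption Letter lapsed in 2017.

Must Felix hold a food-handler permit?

Exception (a) requires that the seller holds a current Standing Exemption Letter from the Orvanne Regulator; but no current Standing Exemption Letter is held, so (a) is unavailable.
Exception (b) fails — the jarred condiments require refrigeration.
Exception (c) requires that the compliance score is under 15 points; but the compliance score is 15 points, not under 15 points, so (c) is unavailable.
Exception (d) is satisfied on its face — a Cottage Food Declaration is on file; the number of selling days per month is 4, under the 5 limit; a current Schedule E Notice is held. Under paragraphs (j)–(p): (j) operates (some sales are to a restaurant for resale), but is set aside by (k): (k) operates — a current Annual Certificate is held. (l) is engaged (aggregate throughput is 3,490 units, meeting the 3,100 units threshold), but is displaced by (m): (m) is engaged — a current Standing Clearance is held. (n) is not triggered (assessed value is $199,000, not below $186,000), so (m) stands. (d) remains available.
Exception (e) requires that the seller holds a current General Exemption Letter from the Orvanne Regulator; but the General Exemption Letter is not current, so (e) is unavailable.

No — exception (d) applies; Felix is not required to hold a food-handler permit.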